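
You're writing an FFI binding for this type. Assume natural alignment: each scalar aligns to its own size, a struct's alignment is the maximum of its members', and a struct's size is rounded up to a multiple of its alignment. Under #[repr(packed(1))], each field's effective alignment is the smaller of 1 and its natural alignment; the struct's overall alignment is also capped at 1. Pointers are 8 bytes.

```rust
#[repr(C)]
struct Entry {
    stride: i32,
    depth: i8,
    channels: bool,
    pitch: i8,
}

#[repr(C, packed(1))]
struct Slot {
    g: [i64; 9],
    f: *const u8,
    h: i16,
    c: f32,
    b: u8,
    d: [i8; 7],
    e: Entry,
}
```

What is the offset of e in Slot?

94

Entry: 0..4  stride  (4B, 4-aligned); 4..5  depth  (1B, 1-aligned); 5..6  channels  (1B, 1-aligned); 6..7  pitch  (1B, 1-aligned); 7..8  -- tail padding (1B); sizeof = 8, alignof = 4
0..72  g  (72B, 1-aligned)
72..80  f  (8B, 1-aligned)
80..82  h  (2B, 1-aligned)
82..86  c  (4B, 1-aligned)
86..87  b  (1B, 1-aligned)
87..94  d  (7B, 1-aligned)
94..102  e  (8B, 1-aligned)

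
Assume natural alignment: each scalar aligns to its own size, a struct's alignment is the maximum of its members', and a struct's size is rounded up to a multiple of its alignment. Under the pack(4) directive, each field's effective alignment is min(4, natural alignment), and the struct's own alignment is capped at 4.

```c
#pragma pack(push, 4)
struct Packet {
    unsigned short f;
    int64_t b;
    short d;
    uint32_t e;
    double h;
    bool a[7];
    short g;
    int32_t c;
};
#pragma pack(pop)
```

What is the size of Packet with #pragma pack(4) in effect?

44

f at 0 (size 2, align 2) → ends 2
pad 2 to align 4 for b
b at 4 (size 8, align 4) → ends 12
d at 12 (size 2, align 2) → ends 14
pad 2 to align 4 for e
e at 16 (size 4, align 4) → ends 20
h at 20 (size 8, align 4) → ends 28
a at 28 (size 7, align 1) → ends 35
pad 1 to align 2 for g
g at 36 (size 2, align 2) → ends 38
pad 2 to align 4 for c
c at 40 (size 4, align 4) → ends 44
total 44 bytes, alignment 4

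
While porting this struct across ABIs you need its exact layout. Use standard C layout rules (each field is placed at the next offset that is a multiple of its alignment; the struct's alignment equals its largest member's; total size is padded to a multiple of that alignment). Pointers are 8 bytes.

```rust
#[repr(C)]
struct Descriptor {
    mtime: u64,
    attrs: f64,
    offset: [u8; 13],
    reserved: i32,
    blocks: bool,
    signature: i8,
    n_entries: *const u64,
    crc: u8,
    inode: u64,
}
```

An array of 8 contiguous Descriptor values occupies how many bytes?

@0: mtime [8B, align 8] → 8
@8: attrs [8B, align 8] → 16
@16: offset [13B, align 1] → 29
+3 pad (align 4)
@32: reserved [4B, align 4] → 36
@36: blocks [1B, align 1] → 37
@37: signature [1B, align 1] → 38
+2 pad (align 8)
@40: n_entries [8B, align 8] → 48
@48: crc [1B, align 1] → 49
+7 pad (align 8)
@56: inode [8B, align 8] → 64
size 64, align 8
array of 8: 8 × 64 = 512

512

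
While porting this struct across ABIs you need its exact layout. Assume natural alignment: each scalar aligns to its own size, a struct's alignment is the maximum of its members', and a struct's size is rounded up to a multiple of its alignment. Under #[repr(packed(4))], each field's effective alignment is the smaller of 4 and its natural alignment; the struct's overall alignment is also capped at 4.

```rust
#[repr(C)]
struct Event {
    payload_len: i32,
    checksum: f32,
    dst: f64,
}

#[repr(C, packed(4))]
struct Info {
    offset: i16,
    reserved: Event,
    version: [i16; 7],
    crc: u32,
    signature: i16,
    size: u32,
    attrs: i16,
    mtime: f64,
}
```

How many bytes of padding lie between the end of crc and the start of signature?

0

Event: payload_len at 0 (size 4, align 4) → ends 4; checksum at 4 (size 4, align 4) → ends 8; dst at 8 (size 8, align 8) → ends 16; total 16 bytes, alignment 8
offset at 0 (size 2, align 2) → ends 2
pad 2 to align 4 for reserved
reserved at 4 (size 16, align 4) → ends 20
version at 20 (size 14, align 2) → ends 34
pad 2 to align 4 for crc
crc at 36 (size 4, align 4) → ends 40
signature at 40 (size 2, align 2) → ends 42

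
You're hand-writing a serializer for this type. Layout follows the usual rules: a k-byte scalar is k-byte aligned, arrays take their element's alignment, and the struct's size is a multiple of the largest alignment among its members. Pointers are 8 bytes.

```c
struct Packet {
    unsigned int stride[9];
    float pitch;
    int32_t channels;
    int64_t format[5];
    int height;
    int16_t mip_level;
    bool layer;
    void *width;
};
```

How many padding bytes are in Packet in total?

0..36  stride  (36B, 4-aligned)
36..40  pitch  (4B, 4-aligned)
40..44  channels  (4B, 4-aligned)
44..48  -- padding (4B)
48..88  format  (40B, 8-aligned)
88..92  height  (4B, 4-aligned)
92..94  mip_level  (2B, 2-aligned)
94..95  layer  (1B, 1-aligned)
95..96  -- padding (1B)
96..104  width  (8B, 8-aligned)
sizeof = 104, alignof = 8
data bytes 99, size 104 → padding 5

5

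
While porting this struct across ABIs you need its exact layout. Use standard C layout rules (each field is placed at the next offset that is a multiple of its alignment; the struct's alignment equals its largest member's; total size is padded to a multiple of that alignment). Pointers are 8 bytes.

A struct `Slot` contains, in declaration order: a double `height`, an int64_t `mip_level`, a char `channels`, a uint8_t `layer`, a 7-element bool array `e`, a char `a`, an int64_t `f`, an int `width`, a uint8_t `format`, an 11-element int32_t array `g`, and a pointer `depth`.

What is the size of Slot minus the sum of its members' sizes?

0..8  height  (8B, 8-aligned)
8..16  mip_level  (8B, 8-aligned)
16..17  channels  (1B, 1-aligned)
17..18  layer  (1B, 1-aligned)
18..25  e  (7B, 1-aligned)
25..26  a  (1B, 1-aligned)
26..32  -- padding (6B)
32..40  f  (8B, 8-aligned)
40..44  width  (4B, 4-aligned)
44..45  format  (1B, 1-aligned)
45..48  -- padding (3B)
48..92  g  (44B, 4-aligned)
92..96  -- padding (4B)
96..104  depth  (8B, 8-aligned)
sizeof = 104, alignof = 8
data bytes 91, size 104 → padding 13

13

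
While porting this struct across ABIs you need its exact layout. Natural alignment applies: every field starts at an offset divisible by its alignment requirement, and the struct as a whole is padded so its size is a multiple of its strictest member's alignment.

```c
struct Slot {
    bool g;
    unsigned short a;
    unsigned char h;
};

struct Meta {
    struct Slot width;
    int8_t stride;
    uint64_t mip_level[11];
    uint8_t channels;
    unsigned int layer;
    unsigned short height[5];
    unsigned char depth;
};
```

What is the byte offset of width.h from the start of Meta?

Slot: 0..1  g  (1B, 1-aligned); 1..2  -- padding (1B); 2..4  a  (2B, 2-aligned); 4..5  h  (1B, 1-aligned); 5..6  -- tail padding (1B); sizeof = 6, alignof = 2
0..6  width  (6B, 2-aligned)
within Slot: h at 4
0 + 4 = 4

4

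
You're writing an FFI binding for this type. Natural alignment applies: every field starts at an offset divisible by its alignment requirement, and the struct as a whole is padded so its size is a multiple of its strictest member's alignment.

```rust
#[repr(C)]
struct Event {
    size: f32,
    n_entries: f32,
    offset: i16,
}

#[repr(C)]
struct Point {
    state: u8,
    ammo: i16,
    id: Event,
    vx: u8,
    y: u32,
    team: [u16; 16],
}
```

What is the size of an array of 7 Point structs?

Event: @0: size [4B, align 4] → 4; @4: n_entries [4B, align 4] → 8; @8: offset [2B, align 2] → 10; +2 tail pad (align 4); size 12, align 4
@0: state [1B, align 1] → 1
+1 pad (align 2)
@2: ammo [2B, align 2] → 4
@4: id [12B, align 4] → 16
@16: vx [1B, align 1] → 17
+3 pad (align 4)
@20: y [4B, align 4] → 24
@24: team [32B, align 2] → 56
size 56, align 4
array of 7: 7 × 56 = 392

392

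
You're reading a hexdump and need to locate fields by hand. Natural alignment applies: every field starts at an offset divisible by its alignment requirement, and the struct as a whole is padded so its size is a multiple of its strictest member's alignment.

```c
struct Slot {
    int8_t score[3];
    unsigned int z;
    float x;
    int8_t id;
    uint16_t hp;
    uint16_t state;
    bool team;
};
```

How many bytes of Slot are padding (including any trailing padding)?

3

0..3  score  (3B, 1-aligned)
3..4  -- padding (1B)
4..8  z  (4B, 4-aligned)
8..12  x  (4B, 4-aligned)
12..13  id  (1B, 1-aligned)
13..14  -- padding (1B)
14..16  hp  (2B, 2-aligned)
16..18  state  (2B, 2-aligned)
18..19  team  (1B, 1-aligned)
19..20  -- tail padding (1B)
sizeof = 20, alignof = 4
data bytes 17, size 20 → padding 3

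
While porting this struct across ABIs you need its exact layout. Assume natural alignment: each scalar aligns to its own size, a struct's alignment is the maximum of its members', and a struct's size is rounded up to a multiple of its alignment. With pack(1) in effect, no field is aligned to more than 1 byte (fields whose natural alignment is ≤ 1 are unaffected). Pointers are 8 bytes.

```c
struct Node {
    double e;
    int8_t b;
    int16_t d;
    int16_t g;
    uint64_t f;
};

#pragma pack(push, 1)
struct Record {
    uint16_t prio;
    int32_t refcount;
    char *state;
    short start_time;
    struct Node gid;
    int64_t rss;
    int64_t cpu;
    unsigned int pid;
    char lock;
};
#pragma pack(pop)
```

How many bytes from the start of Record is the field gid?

16

Node: @0: e [8B, align 8] → 8; @8: b [1B, align 1] → 9; +1 pad (align 2); @10: d [2B, align 2] → 12; @12: g [2B, align 2] → 14; +2 pad (align 8); @16: f [8B, align 8] → 24; size 24, align 8
@0: prio [2B, align 1] → 2
@2: refcount [4B, align 1] → 6
@6: state [8B, align 1] → 14
@14: start_time [2B, align 1] → 16
@16: gid [24B, align 1] → 40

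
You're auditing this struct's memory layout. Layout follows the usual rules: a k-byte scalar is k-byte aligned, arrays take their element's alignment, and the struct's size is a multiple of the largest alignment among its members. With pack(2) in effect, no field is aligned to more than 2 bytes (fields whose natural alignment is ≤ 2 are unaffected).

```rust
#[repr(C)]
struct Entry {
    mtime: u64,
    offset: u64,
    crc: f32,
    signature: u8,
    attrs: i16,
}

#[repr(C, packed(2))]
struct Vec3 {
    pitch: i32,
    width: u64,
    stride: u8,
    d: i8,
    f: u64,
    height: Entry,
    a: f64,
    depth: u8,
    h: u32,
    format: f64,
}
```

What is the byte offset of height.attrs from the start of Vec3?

44

Entry: mtime at 0 (size 8, align 8) → ends 8; offset at 8 (size 8, align 8) → ends 16; crc at 16 (size 4, align 4) → ends 20; signature at 20 (size 1, align 1) → ends 21; pad 1 to align 2 for attrs; attrs at 22 (size 2, align 2) → ends 24; total 24 bytes, alignment 8
pitch at 0 (size 4, align 2) → ends 4
width at 4 (size 8, align 2) → ends 12
stride at 12 (size 1, align 1) → ends 13
d at 13 (size 1, align 1) → ends 14
f at 14 (size 8, align 2) → ends 22
height at 22 (size 24, align 2) → ends 46
within Entry: attrs at 22
22 + 22 = 44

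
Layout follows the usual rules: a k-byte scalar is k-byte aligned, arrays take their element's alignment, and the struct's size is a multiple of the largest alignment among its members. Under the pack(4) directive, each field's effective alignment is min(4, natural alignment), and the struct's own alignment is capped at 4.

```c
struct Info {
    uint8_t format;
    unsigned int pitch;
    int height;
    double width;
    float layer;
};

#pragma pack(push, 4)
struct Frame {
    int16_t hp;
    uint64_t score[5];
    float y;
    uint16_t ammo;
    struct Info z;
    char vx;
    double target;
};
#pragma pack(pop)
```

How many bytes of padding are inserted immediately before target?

3

Info: format at 0 (size 1, align 1) → ends 1; pad 3 to align 4 for pitch; pitch at 4 (size 4, align 4) → ends 8; height at 8 (size 4, align 4) → ends 12; pad 4 to align 8 for width; width at 16 (size 8, align 8) → ends 24; layer at 24 (size 4, align 4) → ends 28; tail pad 4 to reach multiple of 8; total 32 bytes, alignment 8
hp at 0 (size 2, align 2) → ends 2
pad 2 to align 4 for score
score at 4 (size 40, align 4) → ends 44
y at 44 (size 4, align 4) → ends 48
ammo at 48 (size 2, align 2) → ends 50
pad 2 to align 4 for z
z at 52 (size 32, align 4) → ends 84
vx at 84 (size 1, align 1) → ends 85
pad 3 to align 4 for target
target at 88 (size 8, align 4) → ends 96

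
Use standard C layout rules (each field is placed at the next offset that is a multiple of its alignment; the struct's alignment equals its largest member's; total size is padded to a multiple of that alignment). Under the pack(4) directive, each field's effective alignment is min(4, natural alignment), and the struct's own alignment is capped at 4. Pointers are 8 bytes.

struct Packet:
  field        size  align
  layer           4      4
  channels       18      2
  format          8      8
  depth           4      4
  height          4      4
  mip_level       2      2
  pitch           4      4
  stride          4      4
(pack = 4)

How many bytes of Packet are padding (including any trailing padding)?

4

@0: layer [4B, align 4] → 4
@4: channels [18B, align 2] → 22
+2 pad (align 4)
@24: format [8B, align 4] → 32
@32: depth [4B, align 4] → 36
@36: height [4B, align 4] → 40
@40: mip_level [2B, align 2] → 42
+2 pad (align 4)
@44: pitch [4B, align 4] → 48
@48: stride [4B, align 4] → 52
size 52, align 4
data bytes 48, size 52 → padding 4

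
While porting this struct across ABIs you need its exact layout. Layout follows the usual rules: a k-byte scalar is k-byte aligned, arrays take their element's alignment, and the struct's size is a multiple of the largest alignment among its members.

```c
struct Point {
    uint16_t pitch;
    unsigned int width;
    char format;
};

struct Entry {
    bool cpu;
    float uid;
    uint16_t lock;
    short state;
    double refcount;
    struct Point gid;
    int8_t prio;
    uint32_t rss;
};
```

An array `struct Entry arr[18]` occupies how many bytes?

864

Point: 0..2  pitch  (2B, 2-aligned); 2..4  -- padding (2B); 4..8  width  (4B, 4-aligned); 8..9  format  (1B, 1-aligned); 9..12  -- tail padding (3B); sizeof = 12, alignof = 4
0..1  cpu  (1B, 1-aligned)
1..4  -- padding (3B)
4..8  uid  (4B, 4-aligned)
8..10  lock  (2B, 2-aligned)
10..12  state  (2B, 2-aligned)
12..16  -- padding (4B)
16..24  refcount  (8B, 8-aligned)
24..36  gid  (12B, 4-aligned)
36..37  prio  (1B, 1-aligned)
37..40  -- padding (3B)
40..44  rss  (4B, 4-aligned)
44..48  -- tail padding (4B)
sizeof = 48, alignof = 8
array of 18: 18 × 48 = 864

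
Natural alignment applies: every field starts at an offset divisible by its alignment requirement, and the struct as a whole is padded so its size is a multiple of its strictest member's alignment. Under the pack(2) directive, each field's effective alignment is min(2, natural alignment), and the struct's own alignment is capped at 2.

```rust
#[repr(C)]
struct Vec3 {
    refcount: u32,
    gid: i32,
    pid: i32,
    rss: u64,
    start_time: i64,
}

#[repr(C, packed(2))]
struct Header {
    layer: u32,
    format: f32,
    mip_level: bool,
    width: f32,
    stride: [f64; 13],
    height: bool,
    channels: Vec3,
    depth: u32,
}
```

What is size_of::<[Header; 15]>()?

2340

Vec3: 0..4  refcount  (4B, 4-aligned); 4..8  gid  (4B, 4-aligned); 8..12  pid  (4B, 4-aligned); 12..16  -- padding (4B); 16..24  rss  (8B, 8-aligned); 24..32  start_time  (8B, 8-aligned); sizeof = 32, alignof = 8
0..4  layer  (4B, 2-aligned)
4..8  format  (4B, 2-aligned)
8..9  mip_level  (1B, 1-aligned)
9..10  -- padding (1B)
10..14  width  (4B, 2-aligned)
14..118  stride  (104B, 2-aligned)
118..119  height  (1B, 1-aligned)
119..120  -- padding (1B)
120..152  channels  (32B, 2-aligned)
152..156  depth  (4B, 2-aligned)
sizeof = 156, alignof = 2
array of 15: 15 × 156 = 2340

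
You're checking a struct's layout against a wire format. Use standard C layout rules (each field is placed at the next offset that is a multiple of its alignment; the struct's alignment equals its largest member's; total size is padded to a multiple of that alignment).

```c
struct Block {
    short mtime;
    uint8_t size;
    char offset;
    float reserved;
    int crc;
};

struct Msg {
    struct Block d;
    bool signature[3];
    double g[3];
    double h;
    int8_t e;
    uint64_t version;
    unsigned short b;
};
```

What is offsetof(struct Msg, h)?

40

Block: mtime at 0 (size 2, align 2) → ends 2; size at 2 (size 1, align 1) → ends 3; offset at 3 (size 1, align 1) → ends 4; reserved at 4 (size 4, align 4) → ends 8; crc at 8 (size 4, align 4) → ends 12; total 12 bytes, alignment 4
d at 0 (size 12, align 4) → ends 12
signature at 12 (size 3, align 1) → ends 15
pad 1 to align 8 for g
g at 16 (size 24, align 8) → ends 40
h at 40 (size 8, align 8) → ends 48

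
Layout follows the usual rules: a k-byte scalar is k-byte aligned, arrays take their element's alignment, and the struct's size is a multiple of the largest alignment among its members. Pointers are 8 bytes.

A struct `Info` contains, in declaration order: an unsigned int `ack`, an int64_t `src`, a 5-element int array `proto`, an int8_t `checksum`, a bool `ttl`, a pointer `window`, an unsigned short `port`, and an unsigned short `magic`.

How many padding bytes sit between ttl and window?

2

ack at 0 (size 4, align 4) → ends 4
pad 4 to align 8 for src
src at 8 (size 8, align 8) → ends 16
proto at 16 (size 20, align 4) → ends 36
checksum at 36 (size 1, align 1) → ends 37
ttl at 37 (size 1, align 1) → ends 38
pad 2 to align 8 for window
window at 40 (size 8, align 8) → ends 48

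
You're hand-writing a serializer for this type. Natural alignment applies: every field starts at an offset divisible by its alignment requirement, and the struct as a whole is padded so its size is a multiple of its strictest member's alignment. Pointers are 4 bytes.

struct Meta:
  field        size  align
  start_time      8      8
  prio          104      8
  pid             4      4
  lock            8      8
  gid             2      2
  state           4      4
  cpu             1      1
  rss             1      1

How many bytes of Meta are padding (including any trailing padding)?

12

@0: start_time [8B, align 8] → 8
@8: prio [104B, align 8] → 112
@112: pid [4B, align 4] → 116
+4 pad (align 8)
@120: lock [8B, align 8] → 128
@128: gid [2B, align 2] → 130
+2 pad (align 4)
@132: state [4B, align 4] → 136
@136: cpu [1B, align 1] → 137
@137: rss [1B, align 1] → 138
+6 tail pad (align 8)
size 144, align 8
data bytes 132, size 144 → padding 12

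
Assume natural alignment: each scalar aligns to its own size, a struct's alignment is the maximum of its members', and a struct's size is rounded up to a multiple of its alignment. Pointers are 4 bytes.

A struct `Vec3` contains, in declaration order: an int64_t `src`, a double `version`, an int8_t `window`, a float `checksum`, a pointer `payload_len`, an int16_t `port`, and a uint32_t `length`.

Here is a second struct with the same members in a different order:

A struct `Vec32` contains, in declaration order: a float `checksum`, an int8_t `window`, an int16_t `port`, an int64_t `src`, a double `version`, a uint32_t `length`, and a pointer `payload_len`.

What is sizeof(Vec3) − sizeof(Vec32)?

8

@0: src [8B, align 8] → 8
@8: version [8B, align 8] → 16
@16: window [1B, align 1] → 17
+3 pad (align 4)
@20: checksum [4B, align 4] → 24
@24: payload_len [4B, align 4] → 28
@28: port [2B, align 2] → 30
+2 pad (align 4)
@32: length [4B, align 4] → 36
+4 tail pad (align 8)
size 40, align 8
— Vec32 —
@0: checksum [4B, align 4] → 4
@4: window [1B, align 1] → 5
+1 pad (align 2)
@6: port [2B, align 2] → 8
@8: src [8B, align 8] → 16
@16: version [8B, align 8] → 24
@24: length [4B, align 4] → 28
@28: payload_len [4B, align 4] → 32
size 32, align 8
40 − 32 = 8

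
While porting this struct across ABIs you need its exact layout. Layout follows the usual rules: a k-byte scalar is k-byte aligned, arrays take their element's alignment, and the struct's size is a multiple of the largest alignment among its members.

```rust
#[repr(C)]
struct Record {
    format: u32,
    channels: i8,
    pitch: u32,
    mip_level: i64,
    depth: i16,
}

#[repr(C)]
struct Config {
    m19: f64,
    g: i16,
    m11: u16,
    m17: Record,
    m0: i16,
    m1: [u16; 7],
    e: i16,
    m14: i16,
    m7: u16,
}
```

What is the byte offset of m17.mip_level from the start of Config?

Record: @0: format [4B, align 4] → 4; @4: channels [1B, align 1] → 5; +3 pad (align 4); @8: pitch [4B, align 4] → 12; +4 pad (align 8); @16: mip_level [8B, align 8] → 24; @24: depth [2B, align 2] → 26; +6 tail pad (align 8); size 32, align 8
@0: m19 [8B, align 8] → 8
@8: g [2B, align 2] → 10
@10: m11 [2B, align 2] → 12
+4 pad (align 8)
@16: m17 [32B, align 8] → 48
within Record: mip_level at 16
16 + 16 = 32

32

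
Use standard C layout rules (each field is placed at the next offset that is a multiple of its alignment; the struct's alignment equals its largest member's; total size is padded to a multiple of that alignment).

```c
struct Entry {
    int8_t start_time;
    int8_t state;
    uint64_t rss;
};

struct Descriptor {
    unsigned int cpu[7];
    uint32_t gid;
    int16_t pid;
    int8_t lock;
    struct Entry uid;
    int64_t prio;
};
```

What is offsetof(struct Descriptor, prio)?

56

Entry: start_time at 0 (size 1, align 1) → ends 1; state at 1 (size 1, align 1) → ends 2; pad 6 to align 8 for rss; rss at 8 (size 8, align 8) → ends 16; total 16 bytes, alignment 8
cpu at 0 (size 28, align 4) → ends 28
gid at 28 (size 4, align 4) → ends 32
pid at 32 (size 2, align 2) → ends 34
lock at 34 (size 1, align 1) → ends 35
pad 5 to align 8 for uid
uid at 40 (size 16, align 8) → ends 56
prio at 56 (size 8, align 8) → ends 64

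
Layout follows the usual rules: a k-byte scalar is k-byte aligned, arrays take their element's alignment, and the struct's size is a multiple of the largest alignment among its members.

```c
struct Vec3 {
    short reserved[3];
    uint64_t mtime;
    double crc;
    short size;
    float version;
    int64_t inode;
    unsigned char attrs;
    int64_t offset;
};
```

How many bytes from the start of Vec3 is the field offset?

48

reserved at 0 (size 6, align 2) → ends 6
pad 2 to align 8 for mtime
mtime at 8 (size 8, align 8) → ends 16
crc at 16 (size 8, align 8) → ends 24
size at 24 (size 2, align 2) → ends 26
pad 2 to align 4 for version
version at 28 (size 4, align 4) → ends 32
inode at 32 (size 8, align 8) → ends 40
attrs at 40 (size 1, align 1) → ends 41
pad 7 to align 8 for offset
offset at 48 (size 8, align 8) → ends 56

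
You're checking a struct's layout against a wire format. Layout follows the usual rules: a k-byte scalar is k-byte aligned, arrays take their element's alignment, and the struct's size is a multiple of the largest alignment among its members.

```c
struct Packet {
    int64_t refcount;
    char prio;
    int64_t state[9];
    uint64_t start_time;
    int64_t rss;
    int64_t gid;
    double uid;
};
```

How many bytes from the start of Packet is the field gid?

104

refcount at 0 (size 8, align 8) → ends 8
prio at 8 (size 1, align 1) → ends 9
pad 7 to align 8 for state
state at 16 (size 72, align 8) → ends 88
start_time at 88 (size 8, align 8) → ends 96
rss at 96 (size 8, align 8) → ends 104
gid at 104 (size 8, align 8) → ends 112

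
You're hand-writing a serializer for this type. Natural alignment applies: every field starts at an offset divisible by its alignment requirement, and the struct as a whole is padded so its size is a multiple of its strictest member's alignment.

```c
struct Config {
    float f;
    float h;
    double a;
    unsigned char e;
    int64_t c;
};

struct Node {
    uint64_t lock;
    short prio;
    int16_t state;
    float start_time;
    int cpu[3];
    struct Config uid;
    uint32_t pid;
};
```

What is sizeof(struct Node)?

Config: 0..4  f  (4B, 4-aligned); 4..8  h  (4B, 4-aligned); 8..16  a  (8B, 8-aligned); 16..17  e  (1B, 1-aligned); 17..24  -- padding (7B); 24..32  c  (8B, 8-aligned); sizeof = 32, alignof = 8
0..8  lock  (8B, 8-aligned)
8..10  prio  (2B, 2-aligned)
10..12  state  (2B, 2-aligned)
12..16  start_time  (4B, 4-aligned)
16..28  cpu  (12B, 4-aligned)
28..32  -- padding (4B)
32..64  uid  (32B, 8-aligned)
64..68  pid  (4B, 4-aligned)
68..72  -- tail padding (4B)
sizeof = 72, alignof = 8

72 bytes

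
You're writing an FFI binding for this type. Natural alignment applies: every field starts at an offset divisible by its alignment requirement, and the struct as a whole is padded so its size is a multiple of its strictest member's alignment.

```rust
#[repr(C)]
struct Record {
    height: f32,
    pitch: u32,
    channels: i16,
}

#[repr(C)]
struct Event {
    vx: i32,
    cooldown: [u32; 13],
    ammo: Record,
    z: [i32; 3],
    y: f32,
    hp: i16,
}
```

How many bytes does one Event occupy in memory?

88 bytes

Record: @0: height [4B, align 4] → 4; @4: pitch [4B, align 4] → 8; @8: channels [2B, align 2] → 10; +2 tail pad (align 4); size 12, align 4
@0: vx [4B, align 4] → 4
@4: cooldown [52B, align 4] → 56
@56: ammo [12B, align 4] → 68
@68: z [12B, align 4] → 80
@80: y [4B, align 4] → 84
@84: hp [2B, align 2] → 86
+2 tail pad (align 4)
size 88, align 4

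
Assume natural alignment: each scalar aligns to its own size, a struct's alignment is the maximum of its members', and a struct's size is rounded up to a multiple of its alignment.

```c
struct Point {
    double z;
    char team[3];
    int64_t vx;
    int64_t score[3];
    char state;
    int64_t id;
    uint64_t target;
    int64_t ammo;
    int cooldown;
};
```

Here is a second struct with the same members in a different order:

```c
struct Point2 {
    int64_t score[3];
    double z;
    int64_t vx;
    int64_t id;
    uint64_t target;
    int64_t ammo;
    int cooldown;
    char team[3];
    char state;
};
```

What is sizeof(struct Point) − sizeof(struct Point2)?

@0: z [8B, align 8] → 8
@8: team [3B, align 1] → 11
+5 pad (align 8)
@16: vx [8B, align 8] → 24
@24: score [24B, align 8] → 48
@48: state [1B, align 1] → 49
+7 pad (align 8)
@56: id [8B, align 8] → 64
@64: target [8B, align 8] → 72
@72: ammo [8B, align 8] → 80
@80: cooldown [4B, align 4] → 84
+4 tail pad (align 8)
size 88, align 8
— Point2 —
@0: score [24B, align 8] → 24
@24: z [8B, align 8] → 32
@32: vx [8B, align 8] → 40
@40: id [8B, align 8] → 48
@48: target [8B, align 8] → 56
@56: ammo [8B, align 8] → 64
@64: cooldown [4B, align 4] → 68
@68: team [3B, align 1] → 71
@71: state [1B, align 1] → 72
size 72, align 8
88 − 72 = 16

16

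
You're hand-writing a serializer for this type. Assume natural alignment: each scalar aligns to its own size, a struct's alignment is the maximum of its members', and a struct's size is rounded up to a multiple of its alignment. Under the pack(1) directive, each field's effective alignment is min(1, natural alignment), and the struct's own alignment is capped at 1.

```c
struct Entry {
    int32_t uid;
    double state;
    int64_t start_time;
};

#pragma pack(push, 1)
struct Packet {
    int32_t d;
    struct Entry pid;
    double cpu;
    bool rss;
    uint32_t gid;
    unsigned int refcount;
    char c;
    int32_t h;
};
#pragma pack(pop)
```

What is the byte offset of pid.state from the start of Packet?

12

Entry: uid at 0 (size 4, align 4) → ends 4; pad 4 to align 8 for state; state at 8 (size 8, align 8) → ends 16; start_time at 16 (size 8, align 8) → ends 24; total 24 bytes, alignment 8
d at 0 (size 4, align 1) → ends 4
pid at 4 (size 24, align 1) → ends 28
within Entry: state at 8
4 + 8 = 12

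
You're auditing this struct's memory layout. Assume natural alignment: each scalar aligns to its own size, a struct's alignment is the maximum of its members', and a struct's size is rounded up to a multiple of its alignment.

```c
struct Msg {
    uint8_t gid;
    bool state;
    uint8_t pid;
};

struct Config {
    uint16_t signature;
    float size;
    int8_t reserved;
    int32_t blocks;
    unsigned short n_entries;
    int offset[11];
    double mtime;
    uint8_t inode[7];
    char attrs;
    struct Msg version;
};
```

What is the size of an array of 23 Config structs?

2024

Msg: 0..1  gid  (1B, 1-aligned); 1..2  state  (1B, 1-aligned); 2..3  pid  (1B, 1-aligned); sizeof = 3, alignof = 1
0..2  signature  (2B, 2-aligned)
2..4  -- padding (2B)
4..8  size  (4B, 4-aligned)
8..9  reserved  (1B, 1-aligned)
9..12  -- padding (3B)
12..16  blocks  (4B, 4-aligned)
16..18  n_entries  (2B, 2-aligned)
18..20  -- padding (2B)
20..64  offset  (44B, 4-aligned)
64..72  mtime  (8B, 8-aligned)
72..79  inode  (7B, 1-aligned)
79..80  attrs  (1B, 1-aligned)
80..83  version  (3B, 1-aligned)
83..88  -- tail padding (5B)
sizeof = 88, alignof = 8
array of 23: 23 × 88 = 2024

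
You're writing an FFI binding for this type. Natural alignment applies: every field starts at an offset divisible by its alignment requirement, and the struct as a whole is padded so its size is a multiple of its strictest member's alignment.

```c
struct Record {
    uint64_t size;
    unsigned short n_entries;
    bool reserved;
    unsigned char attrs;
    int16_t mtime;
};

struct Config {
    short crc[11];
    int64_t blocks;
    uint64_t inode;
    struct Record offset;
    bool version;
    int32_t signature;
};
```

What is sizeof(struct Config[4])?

256

Record: @0: size [8B, align 8] → 8; @8: n_entries [2B, align 2] → 10; @10: reserved [1B, align 1] → 11; @11: attrs [1B, align 1] → 12; @12: mtime [2B, align 2] → 14; +2 tail pad (align 8); size 16, align 8
@0: crc [22B, align 2] → 22
+2 pad (align 8)
@24: blocks [8B, align 8] → 32
@32: inode [8B, align 8] → 40
@40: offset [16B, align 8] → 56
@56: version [1B, align 1] → 57
+3 pad (align 4)
@60: signature [4B, align 4] → 64
size 64, align 8
array of 4: 4 × 64 = 256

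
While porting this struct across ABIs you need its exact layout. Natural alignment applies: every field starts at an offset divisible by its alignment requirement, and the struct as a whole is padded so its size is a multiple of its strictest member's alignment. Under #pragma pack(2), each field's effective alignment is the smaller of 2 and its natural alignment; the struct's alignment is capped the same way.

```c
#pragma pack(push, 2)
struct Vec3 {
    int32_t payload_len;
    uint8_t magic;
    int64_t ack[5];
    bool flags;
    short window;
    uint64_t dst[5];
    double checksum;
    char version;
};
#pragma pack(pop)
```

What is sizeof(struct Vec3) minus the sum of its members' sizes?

@0: payload_len [4B, align 2] → 4
@4: magic [1B, align 1] → 5
+1 pad (align 2)
@6: ack [40B, align 2] → 46
@46: flags [1B, align 1] → 47
+1 pad (align 2)
@48: window [2B, align 2] → 50
@50: dst [40B, align 2] → 90
@90: checksum [8B, align 2] → 98
@98: version [1B, align 1] → 99
+1 tail pad (align 2)
size 100, align 2
data bytes 97, size 100 → padding 3

3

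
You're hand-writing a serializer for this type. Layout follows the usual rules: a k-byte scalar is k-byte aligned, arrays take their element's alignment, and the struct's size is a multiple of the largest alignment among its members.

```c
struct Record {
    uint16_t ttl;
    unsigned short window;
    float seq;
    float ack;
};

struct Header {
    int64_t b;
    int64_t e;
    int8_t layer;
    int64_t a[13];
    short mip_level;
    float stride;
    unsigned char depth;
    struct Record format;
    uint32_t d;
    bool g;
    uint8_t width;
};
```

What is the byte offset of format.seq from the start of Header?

Record: ttl at 0 (size 2, align 2) → ends 2; window at 2 (size 2, align 2) → ends 4; seq at 4 (size 4, align 4) → ends 8; ack at 8 (size 4, align 4) → ends 12; total 12 bytes, alignment 4
b at 0 (size 8, align 8) → ends 8
e at 8 (size 8, align 8) → ends 16
layer at 16 (size 1, align 1) → ends 17
pad 7 to align 8 for a
a at 24 (size 104, align 8) → ends 128
mip_level at 128 (size 2, align 2) → ends 130
pad 2 to align 4 for stride
stride at 132 (size 4, align 4) → ends 136
depth at 136 (size 1, align 1) → ends 137
pad 3 to align 4 for format
format at 140 (size 12, align 4) → ends 152
within Record: seq at 4
140 + 4 = 144

144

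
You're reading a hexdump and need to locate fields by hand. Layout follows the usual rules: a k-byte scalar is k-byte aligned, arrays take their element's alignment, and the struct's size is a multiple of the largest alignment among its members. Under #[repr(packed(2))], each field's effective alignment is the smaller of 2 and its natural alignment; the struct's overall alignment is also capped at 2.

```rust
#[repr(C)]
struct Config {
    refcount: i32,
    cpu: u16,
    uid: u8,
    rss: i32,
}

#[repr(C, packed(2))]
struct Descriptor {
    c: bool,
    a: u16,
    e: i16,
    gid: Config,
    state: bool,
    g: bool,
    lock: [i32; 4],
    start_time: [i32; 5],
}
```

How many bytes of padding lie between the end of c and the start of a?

Config: refcount at 0 (size 4, align 4) → ends 4; cpu at 4 (size 2, align 2) → ends 6; uid at 6 (size 1, align 1) → ends 7; pad 1 to align 4 for rss; rss at 8 (size 4, align 4) → ends 12; total 12 bytes, alignment 4
c at 0 (size 1, align 1) → ends 1
pad 1 to align 2 for a
a at 2 (size 2, align 2) → ends 4

1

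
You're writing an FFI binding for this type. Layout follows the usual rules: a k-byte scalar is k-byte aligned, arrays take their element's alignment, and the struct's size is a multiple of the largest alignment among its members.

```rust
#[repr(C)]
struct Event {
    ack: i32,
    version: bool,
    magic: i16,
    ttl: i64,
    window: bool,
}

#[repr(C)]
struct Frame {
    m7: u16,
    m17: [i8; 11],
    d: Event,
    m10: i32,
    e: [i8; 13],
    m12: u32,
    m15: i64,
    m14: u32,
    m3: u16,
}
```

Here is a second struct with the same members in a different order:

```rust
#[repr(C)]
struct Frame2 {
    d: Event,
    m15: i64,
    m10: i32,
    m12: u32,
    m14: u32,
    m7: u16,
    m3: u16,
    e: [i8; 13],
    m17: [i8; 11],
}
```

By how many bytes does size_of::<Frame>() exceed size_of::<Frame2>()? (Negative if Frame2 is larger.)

Event: ack at 0 (size 4, align 4) → ends 4; version at 4 (size 1, align 1) → ends 5; pad 1 to align 2 for magic; magic at 6 (size 2, align 2) → ends 8; ttl at 8 (size 8, align 8) → ends 16; window at 16 (size 1, align 1) → ends 17; tail pad 7 to reach multiple of 8; total 24 bytes, alignment 8
m7 at 0 (size 2, align 2) → ends 2
m17 at 2 (size 11, align 1) → ends 13
pad 3 to align 8 for d
d at 16 (size 24, align 8) → ends 40
m10 at 40 (size 4, align 4) → ends 44
e at 44 (size 13, align 1) → ends 57
pad 3 to align 4 for m12
m12 at 60 (size 4, align 4) → ends 64
m15 at 64 (size 8, align 8) → ends 72
m14 at 72 (size 4, align 4) → ends 76
m3 at 76 (size 2, align 2) → ends 78
tail pad 2 to reach multiple of 8
total 80 bytes, alignment 8
— Frame2 —
d at 0 (size 24, align 8) → ends 24
m15 at 24 (size 8, align 8) → ends 32
m10 at 32 (size 4, align 4) → ends 36
m12 at 36 (size 4, align 4) → ends 40
m14 at 40 (size 4, align 4) → ends 44
m7 at 44 (size 2, align 2) → ends 46
m3 at 46 (size 2, align 2) → ends 48
e at 48 (size 13, align 1) → ends 61
m17 at 61 (size 11, align 1) → ends 72
total 72 bytes, alignment 8
80 − 72 = 8

8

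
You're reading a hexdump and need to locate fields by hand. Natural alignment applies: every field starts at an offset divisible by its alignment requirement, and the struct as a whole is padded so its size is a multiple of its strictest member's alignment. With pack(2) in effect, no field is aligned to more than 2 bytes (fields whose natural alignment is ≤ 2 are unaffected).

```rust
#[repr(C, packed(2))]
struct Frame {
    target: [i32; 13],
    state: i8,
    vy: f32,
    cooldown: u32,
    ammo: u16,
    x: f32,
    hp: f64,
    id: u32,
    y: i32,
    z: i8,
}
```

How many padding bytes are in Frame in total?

2

0..52  target  (52B, 2-aligned)
52..53  state  (1B, 1-aligned)
53..54  -- padding (1B)
54..58  vy  (4B, 2-aligned)
58..62  cooldown  (4B, 2-aligned)
62..64  ammo  (2B, 2-aligned)
64..68  x  (4B, 2-aligned)
68..76  hp  (8B, 2-aligned)
76..80  id  (4B, 2-aligned)
80..84  y  (4B, 2-aligned)
84..85  z  (1B, 1-aligned)
85..86  -- tail padding (1B)
sizeof = 86, alignof = 2
data bytes 84, size 86 → padding 2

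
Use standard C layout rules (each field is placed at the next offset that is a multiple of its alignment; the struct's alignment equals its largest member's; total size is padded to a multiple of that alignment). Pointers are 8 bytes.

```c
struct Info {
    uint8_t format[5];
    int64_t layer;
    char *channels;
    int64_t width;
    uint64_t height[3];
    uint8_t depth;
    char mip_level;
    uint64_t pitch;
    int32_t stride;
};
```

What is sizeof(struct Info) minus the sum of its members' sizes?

13

@0: format [5B, align 1] → 5
+3 pad (align 8)
@8: layer [8B, align 8] → 16
@16: channels [8B, align 8] → 24
@24: width [8B, align 8] → 32
@32: height [24B, align 8] → 56
@56: depth [1B, align 1] → 57
@57: mip_level [1B, align 1] → 58
+6 pad (align 8)
@64: pitch [8B, align 8] → 72
@72: stride [4B, align 4] → 76
+4 tail pad (align 8)
size 80, align 8
data bytes 67, size 80 → padding 13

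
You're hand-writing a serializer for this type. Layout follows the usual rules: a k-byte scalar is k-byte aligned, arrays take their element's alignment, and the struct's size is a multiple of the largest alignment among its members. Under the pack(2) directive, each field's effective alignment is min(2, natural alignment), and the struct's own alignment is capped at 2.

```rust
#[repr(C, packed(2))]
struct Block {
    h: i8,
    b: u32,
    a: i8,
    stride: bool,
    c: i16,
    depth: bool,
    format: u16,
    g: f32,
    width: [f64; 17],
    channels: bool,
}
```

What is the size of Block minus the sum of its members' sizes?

3

0..1  h  (1B, 1-aligned)
1..2  -- padding (1B)
2..6  b  (4B, 2-aligned)
6..7  a  (1B, 1-aligned)
7..8  stride  (1B, 1-aligned)
8..10  c  (2B, 2-aligned)
10..11  depth  (1B, 1-aligned)
11..12  -- padding (1B)
12..14  format  (2B, 2-aligned)
14..18  g  (4B, 2-aligned)
18..154  width  (136B, 2-aligned)
154..155  channels  (1B, 1-aligned)
155..156  -- tail padding (1B)
sizeof = 156, alignof = 2
data bytes 153, size 156 → padding 3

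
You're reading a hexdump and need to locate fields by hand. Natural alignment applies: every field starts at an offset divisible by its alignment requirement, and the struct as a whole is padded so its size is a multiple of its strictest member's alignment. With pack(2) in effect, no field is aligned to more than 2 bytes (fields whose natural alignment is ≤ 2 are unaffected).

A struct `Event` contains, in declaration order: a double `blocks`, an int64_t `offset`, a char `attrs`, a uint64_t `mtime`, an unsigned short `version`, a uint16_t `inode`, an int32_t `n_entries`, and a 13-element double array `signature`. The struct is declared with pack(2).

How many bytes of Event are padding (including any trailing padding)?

blocks at 0 (size 8, align 2) → ends 8
offset at 8 (size 8, align 2) → ends 16
attrs at 16 (size 1, align 1) → ends 17
pad 1 to align 2 for mtime
mtime at 18 (size 8, align 2) → ends 26
version at 26 (size 2, align 2) → ends 28
inode at 28 (size 2, align 2) → ends 30
n_entries at 30 (size 4, align 2) → ends 34
signature at 34 (size 104, align 2) → ends 138
total 138 bytes, alignment 2
data bytes 137, size 138 → padding 1

1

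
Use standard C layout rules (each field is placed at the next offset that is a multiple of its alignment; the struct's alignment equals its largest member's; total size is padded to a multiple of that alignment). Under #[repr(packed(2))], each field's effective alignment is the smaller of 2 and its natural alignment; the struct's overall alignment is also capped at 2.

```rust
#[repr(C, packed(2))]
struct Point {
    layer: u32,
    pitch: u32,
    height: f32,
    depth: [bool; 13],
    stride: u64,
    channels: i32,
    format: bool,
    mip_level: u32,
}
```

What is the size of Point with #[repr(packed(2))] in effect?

layer at 0 (size 4, align 2) → ends 4
pitch at 4 (size 4, align 2) → ends 8
height at 8 (size 4, align 2) → ends 12
depth at 12 (size 13, align 1) → ends 25
pad 1 to align 2 for stride
stride at 26 (size 8, align 2) → ends 34
channels at 34 (size 4, align 2) → ends 38
format at 38 (size 1, align 1) → ends 39
pad 1 to align 2 for mip_level
mip_level at 40 (size 4, align 2) → ends 44
total 44 bytes, alignment 2

44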